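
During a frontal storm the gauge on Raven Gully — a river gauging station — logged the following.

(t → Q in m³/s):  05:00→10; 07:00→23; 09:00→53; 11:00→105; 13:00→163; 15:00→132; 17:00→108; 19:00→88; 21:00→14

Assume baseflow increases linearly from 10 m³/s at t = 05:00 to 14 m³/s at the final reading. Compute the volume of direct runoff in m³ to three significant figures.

Direct-runoff ordinates (Q − Q_b): 0.00, 12.50, 42.00, 93.50, 151.00, 119.50, 95.00, 74.50, 0.00 m³/s.
ΣQ_DR = 588.0 m³/s.
With Δt = 2 h = 7200 s, V = ΣQ_DR · Δt = 588.0 × 7200 = 4.23 × 10^6 m³.

V ≈ 4.23 × 10^6 m³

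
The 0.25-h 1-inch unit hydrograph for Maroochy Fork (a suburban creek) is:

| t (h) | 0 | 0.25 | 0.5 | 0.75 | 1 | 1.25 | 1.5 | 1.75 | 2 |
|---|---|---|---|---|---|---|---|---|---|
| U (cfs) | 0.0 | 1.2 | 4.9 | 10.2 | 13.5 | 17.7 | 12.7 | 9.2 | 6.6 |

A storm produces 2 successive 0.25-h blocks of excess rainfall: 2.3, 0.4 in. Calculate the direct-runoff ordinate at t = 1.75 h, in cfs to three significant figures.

Q ≈ 26.2 cfs

By discrete convolution, Q_j = Σ (P_i / 1 in) · U_{j−i}.
At t = 1.75 h (j=7): Q = (2.3/1)·9.2 + (0.4/1)·12.7 = 26.2 cfs.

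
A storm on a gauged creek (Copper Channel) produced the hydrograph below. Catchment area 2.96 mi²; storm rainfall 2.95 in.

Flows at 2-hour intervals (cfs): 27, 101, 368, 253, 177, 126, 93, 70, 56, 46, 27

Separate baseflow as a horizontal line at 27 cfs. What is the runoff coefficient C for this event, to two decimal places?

C ≈ 0.37

ΣQ_DR = 1047 cfs; V = ΣQ_DR·Δt = 7.538 × 10^6 ft³.
Runoff depth d = V / A = 1.096 in.
C = d / P = 1.096 / 2.95 = 0.37.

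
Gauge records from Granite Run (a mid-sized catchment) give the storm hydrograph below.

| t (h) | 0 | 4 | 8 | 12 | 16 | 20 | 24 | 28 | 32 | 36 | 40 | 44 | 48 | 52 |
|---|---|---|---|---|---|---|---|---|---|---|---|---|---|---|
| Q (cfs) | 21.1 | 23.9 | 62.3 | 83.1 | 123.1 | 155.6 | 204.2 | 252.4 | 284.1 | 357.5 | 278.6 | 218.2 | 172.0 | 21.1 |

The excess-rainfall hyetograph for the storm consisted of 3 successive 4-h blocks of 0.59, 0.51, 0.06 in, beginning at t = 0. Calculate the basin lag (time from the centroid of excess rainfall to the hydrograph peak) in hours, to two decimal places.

t_L ≈ 31.83 h

Centroid of excess rainfall: t_c = Σ P_i·t̄_i / ΣP_i = 4.1724 h (block centres at 2, 6, 10 h).
Hydrograph peak occurs at t = 36 h, so basin lag t_L = 36 − 4.1724 = 31.83 h.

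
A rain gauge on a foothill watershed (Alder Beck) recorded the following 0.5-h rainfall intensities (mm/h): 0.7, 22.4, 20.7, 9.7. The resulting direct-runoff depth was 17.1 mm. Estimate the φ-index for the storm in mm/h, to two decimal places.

Only the 3 blocks with intensity above φ contribute runoff: 22.4, 20.7, 9.7 mm/h.
Σ(I−φ)·Δt = d  ⇒  (22.4+20.7+9.7 − 3φ)·0.5 = 17.1
φ = (52.80 − 17.1/0.5) / 3 = 6.20 mm/h.

φ ≈ 6.20 mm/h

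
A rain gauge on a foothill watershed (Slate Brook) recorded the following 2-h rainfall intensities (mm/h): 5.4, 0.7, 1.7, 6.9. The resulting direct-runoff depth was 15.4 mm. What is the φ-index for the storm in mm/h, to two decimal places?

φ ≈ 2.30 mm/h

Only the 2 blocks with intensity above φ contribute runoff: 5.4, 6.9 mm/h.
Σ(I−φ)·Δt = d  ⇒  (5.4+6.9 − 2φ)·2 = 15.4
φ = (12.30 − 15.4/2) / 2 = 2.30 mm/h.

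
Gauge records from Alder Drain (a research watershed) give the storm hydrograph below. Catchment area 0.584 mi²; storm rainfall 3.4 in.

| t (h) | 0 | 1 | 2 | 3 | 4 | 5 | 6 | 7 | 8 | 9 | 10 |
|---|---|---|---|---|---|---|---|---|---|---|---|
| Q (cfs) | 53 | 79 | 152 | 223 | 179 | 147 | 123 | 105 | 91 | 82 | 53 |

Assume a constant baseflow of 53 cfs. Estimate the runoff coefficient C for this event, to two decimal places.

C ≈ 0.55

ΣQ_DR = 704.0 cfs; V = ΣQ_DR·Δt = 2.534 × 10^6 ft³.
Runoff depth d = V / A = 1.868 in.
C = d / P = 1.868 / 3.4 = 0.55.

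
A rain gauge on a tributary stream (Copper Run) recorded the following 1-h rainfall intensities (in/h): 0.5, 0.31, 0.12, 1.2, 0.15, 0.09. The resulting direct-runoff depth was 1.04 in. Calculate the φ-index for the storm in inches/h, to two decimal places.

Only the 2 blocks with intensity above φ contribute runoff: 0.5, 1.2 in/h.
Σ(I−φ)·Δt = d  ⇒  (0.5+1.2 − 2φ)·1 = 1.04
φ = (1.700 − 1.04/1) / 2 = 0.33 in/h.

φ ≈ 0.33 in/h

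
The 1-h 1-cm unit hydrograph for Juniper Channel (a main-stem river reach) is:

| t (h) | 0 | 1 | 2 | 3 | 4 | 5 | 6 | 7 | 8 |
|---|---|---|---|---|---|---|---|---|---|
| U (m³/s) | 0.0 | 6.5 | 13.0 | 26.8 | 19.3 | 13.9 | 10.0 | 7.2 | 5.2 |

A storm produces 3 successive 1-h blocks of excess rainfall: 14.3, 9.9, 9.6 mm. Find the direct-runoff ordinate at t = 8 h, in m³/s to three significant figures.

By discrete convolution, Q_j = Σ (P_i / 10 mm) · U_{j−i}.
At t = 8 h (j=8): Q = (14.3/10)·5.2 + (9.9/10)·7.2 + (9.6/10)·10.0 = 24.2 m³/s.

Q ≈ 24.2 m³/s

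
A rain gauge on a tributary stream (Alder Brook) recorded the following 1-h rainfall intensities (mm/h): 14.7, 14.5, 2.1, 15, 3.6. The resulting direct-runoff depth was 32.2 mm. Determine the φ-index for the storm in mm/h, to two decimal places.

φ ≈ 4.00 mm/h

Only the 3 blocks with intensity above φ contribute runoff: 14.7, 14.5, 15 mm/h.
Σ(I−φ)·Δt = d  ⇒  (14.7+14.5+15 − 3φ)·1 = 32.2
φ = (44.20 − 32.2/1) / 3 = 4.00 mm/h.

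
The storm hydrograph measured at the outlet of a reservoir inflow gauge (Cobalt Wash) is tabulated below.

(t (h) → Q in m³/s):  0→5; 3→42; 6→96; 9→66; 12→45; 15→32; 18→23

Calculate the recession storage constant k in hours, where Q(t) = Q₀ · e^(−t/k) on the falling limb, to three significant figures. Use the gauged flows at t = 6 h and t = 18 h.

On the falling limb, Q drops from 96 to 23 m³/s between t = 6 h and t = 18 h (Δt = 12 h).
k = −Δt / ln(Q₂/Q₁) = −12 / ln(23/96) = 8.40 h.

k ≈ 8.40 h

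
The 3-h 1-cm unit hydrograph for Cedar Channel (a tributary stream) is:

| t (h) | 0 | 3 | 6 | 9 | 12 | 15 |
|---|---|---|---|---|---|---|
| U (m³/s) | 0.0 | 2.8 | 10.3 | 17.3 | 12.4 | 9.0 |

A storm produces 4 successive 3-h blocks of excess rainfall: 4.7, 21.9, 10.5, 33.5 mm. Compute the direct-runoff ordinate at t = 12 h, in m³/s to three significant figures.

Q ≈ 63.9 m³/s

By discrete convolution, Q_j = Σ (P_i / 10 mm) · U_{j−i}.
At t = 12 h (j=4): Q = (4.7/10)·12.4 + (21.9/10)·17.3 + (10.5/10)·10.3 + (33.5/10)·2.8 = 63.9 m³/s.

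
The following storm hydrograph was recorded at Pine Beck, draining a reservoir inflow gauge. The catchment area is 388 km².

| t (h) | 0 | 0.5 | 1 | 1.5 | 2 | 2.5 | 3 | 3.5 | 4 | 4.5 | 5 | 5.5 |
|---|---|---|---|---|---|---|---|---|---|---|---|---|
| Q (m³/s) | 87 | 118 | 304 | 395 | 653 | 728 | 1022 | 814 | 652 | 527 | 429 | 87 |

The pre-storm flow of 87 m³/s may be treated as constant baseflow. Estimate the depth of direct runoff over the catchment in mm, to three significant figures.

Direct runoff: 0.0, 31.0, 217.0, 308.0, 566.0, 641.0, 935.0, 727.0, 565.0, 440.0, 342.0, 0.0 m³/s; ΣQ_DR = 4772 m³/s.
V = ΣQ_DR · Δt = 4772 × 1800 s = 8.590 × 10^6 m³.
Over A = 388 km², depth = V / A = 22.1 mm.

d ≈ 22.1 mm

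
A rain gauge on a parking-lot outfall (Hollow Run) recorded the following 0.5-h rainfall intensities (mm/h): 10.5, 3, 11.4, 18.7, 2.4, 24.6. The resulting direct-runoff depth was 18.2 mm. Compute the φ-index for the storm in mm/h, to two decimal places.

φ ≈ 7.20 mm/h

Only the 4 blocks with intensity above φ contribute runoff: 10.5, 11.4, 18.7, 24.6 mm/h.
Σ(I−φ)·Δt = d  ⇒  (10.5+11.4+18.7+24.6 − 4φ)·0.5 = 18.2
φ = (65.20 − 18.2/0.5) / 4 = 7.20 mm/h.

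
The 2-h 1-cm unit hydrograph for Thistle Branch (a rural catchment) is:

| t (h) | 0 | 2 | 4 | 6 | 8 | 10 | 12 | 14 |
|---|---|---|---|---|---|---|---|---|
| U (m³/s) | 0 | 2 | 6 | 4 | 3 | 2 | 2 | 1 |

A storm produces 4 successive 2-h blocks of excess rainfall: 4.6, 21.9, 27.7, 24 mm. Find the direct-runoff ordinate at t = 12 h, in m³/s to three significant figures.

Q ≈ 23.2 m³/s

By discrete convolution, Q_j = Σ (P_i / 10 mm) · U_{j−i}.
At t = 12 h (j=6): Q = (4.6/10)·2 + (21.9/10)·2 + (27.7/10)·3 + (24/10)·4 = 23.2 m³/s.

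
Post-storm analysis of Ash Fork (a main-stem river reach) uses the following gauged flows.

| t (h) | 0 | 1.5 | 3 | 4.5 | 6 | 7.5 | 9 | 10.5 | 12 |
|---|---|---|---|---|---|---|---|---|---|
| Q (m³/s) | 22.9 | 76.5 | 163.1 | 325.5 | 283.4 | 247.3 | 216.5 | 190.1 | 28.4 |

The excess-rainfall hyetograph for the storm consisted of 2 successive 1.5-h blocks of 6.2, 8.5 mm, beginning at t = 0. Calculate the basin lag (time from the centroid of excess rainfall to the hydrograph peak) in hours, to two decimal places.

Centroid of excess rainfall: t_c = Σ P_i·t̄_i / ΣP_i = 1.6173 h (block centres at 0.75, 2.25 h).
Hydrograph peak occurs at t = 4.5 h, so basin lag t_L = 4.5 − 1.6173 = 2.88 h.

t_L ≈ 2.88 h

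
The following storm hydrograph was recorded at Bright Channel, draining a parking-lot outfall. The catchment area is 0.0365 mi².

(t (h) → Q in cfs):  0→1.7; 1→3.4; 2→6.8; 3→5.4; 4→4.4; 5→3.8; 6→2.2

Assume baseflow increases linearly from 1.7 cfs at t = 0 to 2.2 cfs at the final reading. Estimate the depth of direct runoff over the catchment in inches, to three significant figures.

d ≈ 0.596 in

Direct runoff: 0.00, 1.62, 4.93, 3.45, 2.37, 1.68, 0.00 cfs; ΣQ_DR = 14.05 cfs.
V = ΣQ_DR · Δt = 14.05 × 3600 s = 50580 ft³.
Over A = 0.0365 mi², depth = V / A = 0.596 in.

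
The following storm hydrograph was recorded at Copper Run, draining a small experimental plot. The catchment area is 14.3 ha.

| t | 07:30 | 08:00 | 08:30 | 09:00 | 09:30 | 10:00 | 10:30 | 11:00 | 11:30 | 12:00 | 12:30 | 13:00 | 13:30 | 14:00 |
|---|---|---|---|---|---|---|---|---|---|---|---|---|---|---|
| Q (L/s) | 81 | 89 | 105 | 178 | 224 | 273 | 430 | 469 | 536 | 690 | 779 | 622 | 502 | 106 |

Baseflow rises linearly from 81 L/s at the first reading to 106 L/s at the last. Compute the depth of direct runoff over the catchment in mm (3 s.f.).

Direct runoff: 0.00, 6.08, 20.15, 91.23, 135.31, 182.38, 337.46, 374.54, 439.62, 591.69, 678.77, 519.85, 397.92, 0.00 L/s; ΣQ_DR = 3775 L/s.
V = ΣQ_DR · Δt = 3775 × 1800 s = 6.795 × 10^6 L.
Over A = 14.3 ha, depth = V / A = 47.5 mm.

d ≈ 47.5 mm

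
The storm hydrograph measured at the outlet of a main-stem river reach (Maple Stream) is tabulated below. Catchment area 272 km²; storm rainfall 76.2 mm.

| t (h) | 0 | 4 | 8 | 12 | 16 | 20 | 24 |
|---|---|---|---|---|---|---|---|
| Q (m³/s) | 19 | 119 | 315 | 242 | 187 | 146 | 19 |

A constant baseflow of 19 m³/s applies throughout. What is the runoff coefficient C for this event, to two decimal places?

C ≈ 0.64

ΣQ_DR = 914.0 m³/s; V = ΣQ_DR·Δt = 1.316 × 10^7 m³.
Runoff depth d = V / A = 48.39 mm.
C = d / P = 48.39 / 76.2 = 0.64.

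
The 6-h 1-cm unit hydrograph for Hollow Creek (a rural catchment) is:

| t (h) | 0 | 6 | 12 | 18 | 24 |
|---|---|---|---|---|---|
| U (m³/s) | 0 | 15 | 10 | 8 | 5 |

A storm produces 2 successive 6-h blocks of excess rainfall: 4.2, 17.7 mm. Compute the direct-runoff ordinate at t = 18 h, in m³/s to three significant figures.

Q ≈ 21.1 m³/s

By discrete convolution, Q_j = Σ (P_i / 10 mm) · U_{j−i}.
At t = 18 h (j=3): Q = (4.2/10)·8 + (17.7/10)·10 = 21.1 m³/s.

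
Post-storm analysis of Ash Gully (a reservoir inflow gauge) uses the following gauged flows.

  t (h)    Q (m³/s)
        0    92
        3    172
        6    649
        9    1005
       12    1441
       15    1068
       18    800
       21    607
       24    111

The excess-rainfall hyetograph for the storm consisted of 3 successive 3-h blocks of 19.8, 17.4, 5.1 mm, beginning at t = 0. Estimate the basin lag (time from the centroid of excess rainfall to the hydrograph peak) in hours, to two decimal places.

Centroid of excess rainfall: t_c = Σ P_i·t̄_i / ΣP_i = 3.4574 h (block centres at 1.5, 4.5, 7.5 h).
Hydrograph peak occurs at t = 12 h, so basin lag t_L = 12 − 3.4574 = 8.54 h.

t_L ≈ 8.54 h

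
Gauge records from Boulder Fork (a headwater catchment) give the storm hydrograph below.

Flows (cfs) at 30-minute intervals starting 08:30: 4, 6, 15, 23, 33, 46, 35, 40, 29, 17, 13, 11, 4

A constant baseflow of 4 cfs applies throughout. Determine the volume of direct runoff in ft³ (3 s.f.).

V ≈ 4.03 × 10^5 ft³

Direct-runoff ordinates (Q − Q_b): 0.0, 2.0, 11.0, 19.0, 29.0, 42.0, 31.0, 36.0, 25.0, 13.0, 9.0, 7.0, 0.0 cfs.
ΣQ_DR = 224.0 cfs.
With Δt = 0.5 h = 1800 s, V = ΣQ_DR · Δt = 224.0 × 1800 = 4.03 × 10^5 ft³.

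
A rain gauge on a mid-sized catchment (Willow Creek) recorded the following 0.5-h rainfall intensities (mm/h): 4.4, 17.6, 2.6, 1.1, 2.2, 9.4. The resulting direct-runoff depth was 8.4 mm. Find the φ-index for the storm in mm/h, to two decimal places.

Only the 2 blocks with intensity above φ contribute runoff: 17.6, 9.4 mm/h.
Σ(I−φ)·Δt = d  ⇒  (17.6+9.4 − 2φ)·0.5 = 8.4
φ = (27.00 − 8.4/0.5) / 2 = 5.10 mm/h.

φ ≈ 5.10 mm/h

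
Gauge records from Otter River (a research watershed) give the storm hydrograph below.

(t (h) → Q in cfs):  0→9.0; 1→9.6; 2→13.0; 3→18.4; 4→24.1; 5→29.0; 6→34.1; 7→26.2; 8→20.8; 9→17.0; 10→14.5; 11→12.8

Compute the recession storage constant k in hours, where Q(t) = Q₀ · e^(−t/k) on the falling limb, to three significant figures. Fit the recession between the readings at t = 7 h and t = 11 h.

On the falling limb, Q drops from 26.2 to 12.8 cfs between t = 7 h and t = 11 h (Δt = 4 h).
k = −Δt / ln(Q₂/Q₁) = −4 / ln(12.8/26.2) = 5.58 h.

k ≈ 5.58 h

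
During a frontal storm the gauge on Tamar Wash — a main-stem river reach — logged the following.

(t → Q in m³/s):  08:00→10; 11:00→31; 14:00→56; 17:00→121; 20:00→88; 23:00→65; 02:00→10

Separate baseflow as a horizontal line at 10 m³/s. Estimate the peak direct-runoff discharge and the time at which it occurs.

Subtracting baseflow gives direct-runoff ordinates: 0.0, 21.0, 46.0, 111.0, 78.0, 55.0, 0.0 m³/s.
The maximum is 111.0 m³/s, occurring at the reading for t = 17:00.

Q_p = 111.0 m³/s at t = 17:00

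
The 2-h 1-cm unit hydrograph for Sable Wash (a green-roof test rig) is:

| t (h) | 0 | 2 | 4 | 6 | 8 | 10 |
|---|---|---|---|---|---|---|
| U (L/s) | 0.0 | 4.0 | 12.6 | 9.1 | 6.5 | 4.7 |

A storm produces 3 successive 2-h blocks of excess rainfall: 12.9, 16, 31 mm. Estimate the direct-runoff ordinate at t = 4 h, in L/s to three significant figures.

By discrete convolution, Q_j = Σ (P_i / 10 mm) · U_{j−i}.
At t = 4 h (j=2): Q = (12.9/10)·12.6 + (16/10)·4.0 + (31/10)·0.0 = 22.7 L/s.

Q ≈ 22.7 L/s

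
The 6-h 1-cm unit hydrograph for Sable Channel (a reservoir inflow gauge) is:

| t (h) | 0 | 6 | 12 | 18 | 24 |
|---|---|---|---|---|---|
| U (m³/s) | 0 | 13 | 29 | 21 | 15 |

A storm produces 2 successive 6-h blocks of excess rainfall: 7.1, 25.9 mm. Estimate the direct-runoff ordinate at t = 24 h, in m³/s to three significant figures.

By discrete convolution, Q_j = Σ (P_i / 10 mm) · U_{j−i}.
At t = 24 h (j=4): Q = (7.1/10)·15 + (25.9/10)·21 = 65.0 m³/s.

Q ≈ 65.0 m³/s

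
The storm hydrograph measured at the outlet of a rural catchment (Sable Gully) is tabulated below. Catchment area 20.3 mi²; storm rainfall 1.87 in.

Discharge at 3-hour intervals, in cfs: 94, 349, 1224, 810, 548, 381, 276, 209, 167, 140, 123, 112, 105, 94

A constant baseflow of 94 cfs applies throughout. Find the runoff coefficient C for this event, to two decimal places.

ΣQ_DR = 3316 cfs; V = ΣQ_DR·Δt = 3.581 × 10^7 ft³.
Runoff depth d = V / A = 0.7594 in.
C = d / P = 0.7594 / 1.87 = 0.41.

C ≈ 0.41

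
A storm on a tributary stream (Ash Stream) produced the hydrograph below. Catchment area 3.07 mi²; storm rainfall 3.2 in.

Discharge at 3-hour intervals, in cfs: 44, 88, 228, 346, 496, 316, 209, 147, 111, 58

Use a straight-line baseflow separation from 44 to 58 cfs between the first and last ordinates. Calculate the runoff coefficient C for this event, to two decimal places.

ΣQ_DR = 1533 cfs; V = ΣQ_DR·Δt = 1.656 × 10^7 ft³.
Runoff depth d = V / A = 2.321 in.
C = d / P = 2.321 / 3.2 = 0.73.

C ≈ 0.73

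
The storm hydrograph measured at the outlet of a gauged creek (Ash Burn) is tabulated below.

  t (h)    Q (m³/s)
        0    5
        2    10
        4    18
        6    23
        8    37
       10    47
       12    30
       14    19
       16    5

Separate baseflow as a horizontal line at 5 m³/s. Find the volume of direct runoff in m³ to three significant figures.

V ≈ 1.07 × 10^6 m³

Direct-runoff ordinates (Q − Q_b): 0.0, 5.0, 13.0, 18.0, 32.0, 42.0, 25.0, 14.0, 0.0 m³/s.
ΣQ_DR = 149.0 m³/s.
With Δt = 2 h = 7200 s, V = ΣQ_DR · Δt = 149.0 × 7200 = 1.07 × 10^6 m³.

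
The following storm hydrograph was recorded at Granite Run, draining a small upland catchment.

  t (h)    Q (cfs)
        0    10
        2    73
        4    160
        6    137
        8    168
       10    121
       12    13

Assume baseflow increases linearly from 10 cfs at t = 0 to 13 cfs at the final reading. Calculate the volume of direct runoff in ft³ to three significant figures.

V ≈ 4.33 × 10^6 ft³

Direct-runoff ordinates (Q − Q_b): 0.00, 62.50, 149.00, 125.50, 156.00, 108.50, 0.00 cfs.
ΣQ_DR = 601.5 cfs.
With Δt = 2 h = 7200 s, V = ΣQ_DR · Δt = 601.5 × 7200 = 4.33 × 10^6 ft³.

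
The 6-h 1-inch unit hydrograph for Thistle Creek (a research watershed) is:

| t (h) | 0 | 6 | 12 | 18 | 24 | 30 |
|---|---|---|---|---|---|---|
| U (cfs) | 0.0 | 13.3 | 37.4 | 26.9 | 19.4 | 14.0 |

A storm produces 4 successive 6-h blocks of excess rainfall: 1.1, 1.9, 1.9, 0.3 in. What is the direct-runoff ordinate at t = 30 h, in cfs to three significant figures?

Q ≈ 115 cfs

By discrete convolution, Q_j = Σ (P_i / 1 in) · U_{j−i}.
At t = 30 h (j=5): Q = (1.1/1)·14.0 + (1.9/1)·19.4 + (1.9/1)·26.9 + (0.3/1)·37.4 = 115 cfs.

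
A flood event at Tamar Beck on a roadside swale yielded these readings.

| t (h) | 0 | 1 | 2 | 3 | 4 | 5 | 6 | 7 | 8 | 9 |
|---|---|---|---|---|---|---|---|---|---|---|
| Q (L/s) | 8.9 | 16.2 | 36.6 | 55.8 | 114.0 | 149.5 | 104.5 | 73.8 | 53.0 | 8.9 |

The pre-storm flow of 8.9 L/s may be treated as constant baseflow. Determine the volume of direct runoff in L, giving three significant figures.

V ≈ 1.92 × 10^6 L

Direct-runoff ordinates (Q − Q_b): 0.0, 7.3, 27.7, 46.9, 105.1, 140.6, 95.6, 64.9, 44.1, 0.0 L/s.
ΣQ_DR = 532.2 L/s.
With Δt = 1 h = 3600 s, V = ΣQ_DR · Δt = 532.2 × 3600 = 1.92 × 10^6 L.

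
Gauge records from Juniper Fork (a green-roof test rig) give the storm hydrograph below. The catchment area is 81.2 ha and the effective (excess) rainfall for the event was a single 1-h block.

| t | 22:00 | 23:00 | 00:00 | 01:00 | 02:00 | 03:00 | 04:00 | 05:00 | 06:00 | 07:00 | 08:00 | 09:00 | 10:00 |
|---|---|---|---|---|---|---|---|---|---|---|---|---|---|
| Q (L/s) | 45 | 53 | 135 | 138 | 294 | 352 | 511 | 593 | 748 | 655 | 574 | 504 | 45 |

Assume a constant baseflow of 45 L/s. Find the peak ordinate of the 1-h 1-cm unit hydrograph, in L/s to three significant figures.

U_p ≈ 390 L/s

Direct runoff: 0.0, 8.0, 90.0, 93.0, 249.0, 307.0, 466.0, 548.0, 703.0, 610.0, 529.0, 459.0, 0.0 L/s; ΣQ_DR = 4062 L/s, peak = 703.0 L/s.
Runoff depth d = ΣQ_DR·Δt / A = 4062 × 3600 / (81.2 ha) = 18.01 mm.
The 1-cm UH is the DRH scaled by (10 mm)/d, so U_p = 703.0 × 10/18.01 = 390 L/s.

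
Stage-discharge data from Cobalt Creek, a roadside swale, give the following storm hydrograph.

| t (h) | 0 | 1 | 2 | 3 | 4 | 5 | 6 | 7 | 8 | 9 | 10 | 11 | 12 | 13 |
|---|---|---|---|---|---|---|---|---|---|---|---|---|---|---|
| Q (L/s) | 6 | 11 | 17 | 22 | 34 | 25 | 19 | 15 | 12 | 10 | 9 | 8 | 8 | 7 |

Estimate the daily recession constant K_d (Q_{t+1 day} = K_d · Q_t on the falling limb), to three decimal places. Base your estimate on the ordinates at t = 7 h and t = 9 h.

Between t = 7 h and t = 9 h the flow falls from 15 to 10 L/s over 2×1 h = 2 h.
Per-interval ratio K = (10/15)^(1/2) = 0.8165; K_d = K^(24/1) = 0.008.

K_d ≈ 0.008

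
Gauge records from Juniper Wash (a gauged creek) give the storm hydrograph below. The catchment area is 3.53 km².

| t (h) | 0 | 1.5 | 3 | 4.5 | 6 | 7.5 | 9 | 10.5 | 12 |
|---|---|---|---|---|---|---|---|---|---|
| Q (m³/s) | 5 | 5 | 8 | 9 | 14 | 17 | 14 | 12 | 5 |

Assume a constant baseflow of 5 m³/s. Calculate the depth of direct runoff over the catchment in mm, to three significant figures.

Direct runoff: 0.0, 0.0, 3.0, 4.0, 9.0, 12.0, 9.0, 7.0, 0.0 m³/s; ΣQ_DR = 44.00 m³/s.
V = ΣQ_DR · Δt = 44.00 × 5400 s = 2.376 × 10^5 m³.
Over A = 3.53 km², depth = V / A = 67.3 mm.

d ≈ 67.3 mm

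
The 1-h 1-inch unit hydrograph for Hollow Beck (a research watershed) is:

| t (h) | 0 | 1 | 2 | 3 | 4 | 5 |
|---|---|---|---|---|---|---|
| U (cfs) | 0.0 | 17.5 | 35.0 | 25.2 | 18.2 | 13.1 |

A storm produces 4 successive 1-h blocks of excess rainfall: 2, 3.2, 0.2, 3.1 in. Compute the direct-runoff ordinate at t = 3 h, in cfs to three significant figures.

By discrete convolution, Q_j = Σ (P_i / 1 in) · U_{j−i}.
At t = 3 h (j=3): Q = (2/1)·25.2 + (3.2/1)·35.0 + (0.2/1)·17.5 + (3.1/1)·0.0 = 166 cfs.

Q ≈ 166 cfs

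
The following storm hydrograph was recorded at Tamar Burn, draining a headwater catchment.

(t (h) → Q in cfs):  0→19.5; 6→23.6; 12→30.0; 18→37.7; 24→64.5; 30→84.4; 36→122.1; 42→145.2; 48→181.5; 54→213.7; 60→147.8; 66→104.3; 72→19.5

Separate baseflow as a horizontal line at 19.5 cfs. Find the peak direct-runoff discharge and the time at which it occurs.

Q_p = 194.2 cfs at t = 54 h

Subtracting baseflow gives direct-runoff ordinates: 0.0, 4.1, 10.5, 18.2, 45.0, 64.9, 102.6, 125.7, 162.0, 194.2, 128.3, 84.8, 0.0 cfs.
The maximum is 194.2 cfs, occurring at the reading for t = 54 h.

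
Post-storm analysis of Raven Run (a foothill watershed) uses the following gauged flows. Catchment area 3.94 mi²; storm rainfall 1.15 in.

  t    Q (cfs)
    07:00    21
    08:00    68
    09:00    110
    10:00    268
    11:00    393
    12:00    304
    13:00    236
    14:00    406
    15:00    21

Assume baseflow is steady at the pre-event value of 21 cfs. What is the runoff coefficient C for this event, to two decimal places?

ΣQ_DR = 1638 cfs; V = ΣQ_DR·Δt = 5.897 × 10^6 ft³.
Runoff depth d = V / A = 0.6442 in.
C = d / P = 0.6442 / 1.15 = 0.56.

C ≈ 0.56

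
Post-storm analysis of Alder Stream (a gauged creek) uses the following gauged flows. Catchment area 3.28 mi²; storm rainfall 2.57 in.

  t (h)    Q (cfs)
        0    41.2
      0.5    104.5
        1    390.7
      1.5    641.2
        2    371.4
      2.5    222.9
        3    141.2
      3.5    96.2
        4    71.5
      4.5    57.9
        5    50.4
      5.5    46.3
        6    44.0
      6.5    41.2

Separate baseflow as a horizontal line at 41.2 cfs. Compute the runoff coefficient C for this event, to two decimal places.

ΣQ_DR = 1744 cfs; V = ΣQ_DR·Δt = 3.139 × 10^6 ft³.
Runoff depth d = V / A = 0.4119 in.
C = d / P = 0.4119 / 2.57 = 0.16.

C ≈ 0.16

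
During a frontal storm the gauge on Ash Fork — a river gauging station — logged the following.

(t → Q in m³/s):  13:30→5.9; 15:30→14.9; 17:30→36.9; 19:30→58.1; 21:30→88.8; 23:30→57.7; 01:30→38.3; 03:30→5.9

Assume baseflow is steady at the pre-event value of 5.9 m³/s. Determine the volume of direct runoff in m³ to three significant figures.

V ≈ 1.87 × 10^6 m³

Direct-runoff ordinates (Q − Q_b): 0.0, 9.0, 31.0, 52.2, 82.9, 51.8, 32.4, 0.0 m³/s.
ΣQ_DR = 259.3 m³/s.
With Δt = 2 h = 7200 s, V = ΣQ_DR · Δt = 259.3 × 7200 = 1.87 × 10^6 m³.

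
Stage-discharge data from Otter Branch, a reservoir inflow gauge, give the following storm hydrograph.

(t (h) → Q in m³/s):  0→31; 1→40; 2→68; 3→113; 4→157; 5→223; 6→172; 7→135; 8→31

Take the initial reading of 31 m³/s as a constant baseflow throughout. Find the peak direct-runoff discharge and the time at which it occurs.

Q_p = 192.0 m³/s at t = 5 h

Subtracting baseflow gives direct-runoff ordinates: 0.0, 9.0, 37.0, 82.0, 126.0, 192.0, 141.0, 104.0, 0.0 m³/s.
The maximum is 192.0 m³/s, occurring at the reading for t = 5 h.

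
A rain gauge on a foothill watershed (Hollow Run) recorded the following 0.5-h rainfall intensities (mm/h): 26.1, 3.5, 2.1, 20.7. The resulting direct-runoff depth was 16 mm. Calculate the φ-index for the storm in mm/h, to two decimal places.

φ ≈ 7.40 mm/h

Only the 2 blocks with intensity above φ contribute runoff: 26.1, 20.7 mm/h.
Σ(I−φ)·Δt = d  ⇒  (26.1+20.7 − 2φ)·0.5 = 16
φ = (46.80 − 16/0.5) / 2 = 7.40 mm/h.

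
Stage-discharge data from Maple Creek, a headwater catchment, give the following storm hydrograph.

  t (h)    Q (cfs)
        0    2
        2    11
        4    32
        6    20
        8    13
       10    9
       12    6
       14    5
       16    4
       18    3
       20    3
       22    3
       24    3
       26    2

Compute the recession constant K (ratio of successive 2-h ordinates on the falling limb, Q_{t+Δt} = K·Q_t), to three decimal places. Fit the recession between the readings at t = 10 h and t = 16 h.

Using the recession-limb readings at t = 10 h and t = 16 h: Q falls from 9 to 4 cfs over 3 intervals.
K = (Q₂/Q₁)^(1/3) = (4/9)^(1/3) = 0.763.

K ≈ 0.763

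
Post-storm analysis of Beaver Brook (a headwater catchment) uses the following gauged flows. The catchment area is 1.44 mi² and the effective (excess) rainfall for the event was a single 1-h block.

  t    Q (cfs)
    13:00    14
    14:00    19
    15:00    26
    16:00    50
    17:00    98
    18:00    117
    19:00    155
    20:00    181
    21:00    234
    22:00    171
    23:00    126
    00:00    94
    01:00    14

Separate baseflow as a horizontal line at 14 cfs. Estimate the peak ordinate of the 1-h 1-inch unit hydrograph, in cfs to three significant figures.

U_p ≈ 183 cfs

Direct runoff: 0.0, 5.0, 12.0, 36.0, 84.0, 103.0, 141.0, 167.0, 220.0, 157.0, 112.0, 80.0, 0.0 cfs; ΣQ_DR = 1117 cfs, peak = 220.0 cfs.
Runoff depth d = ΣQ_DR·Δt / A = 1117 × 3600 / (1.44 mi²) = 1.202 in.
The 1-inch UH is the DRH scaled by (1 in)/d, so U_p = 220.0 × 1/1.202 = 183 cfs.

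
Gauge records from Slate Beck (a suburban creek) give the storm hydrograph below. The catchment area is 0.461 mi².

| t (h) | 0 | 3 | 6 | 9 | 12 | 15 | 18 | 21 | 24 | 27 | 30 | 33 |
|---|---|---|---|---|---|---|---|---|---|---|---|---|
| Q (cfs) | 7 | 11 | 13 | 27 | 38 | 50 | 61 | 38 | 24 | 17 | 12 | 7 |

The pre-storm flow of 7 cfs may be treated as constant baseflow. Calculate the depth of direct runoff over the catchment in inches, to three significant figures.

d ≈ 2.23 in

Direct runoff: 0.0, 4.0, 6.0, 20.0, 31.0, 43.0, 54.0, 31.0, 17.0, 10.0, 5.0, 0.0 cfs; ΣQ_DR = 221.0 cfs.
V = ΣQ_DR · Δt = 221.0 × 10800 s = 2.387 × 10^6 ft³.
Over A = 0.461 mi², depth = V / A = 2.23 in.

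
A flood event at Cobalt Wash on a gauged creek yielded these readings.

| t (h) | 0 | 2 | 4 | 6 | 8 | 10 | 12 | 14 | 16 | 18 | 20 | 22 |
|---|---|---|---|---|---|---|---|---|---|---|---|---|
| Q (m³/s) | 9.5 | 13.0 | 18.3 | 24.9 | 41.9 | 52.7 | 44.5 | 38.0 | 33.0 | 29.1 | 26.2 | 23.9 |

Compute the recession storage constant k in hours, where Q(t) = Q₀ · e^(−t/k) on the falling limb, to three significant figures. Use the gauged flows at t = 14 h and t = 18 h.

k ≈ 15.0 h

On the falling limb, Q drops from 38.0 to 29.1 m³/s between t = 14 h and t = 18 h (Δt = 4 h).
k = −Δt / ln(Q₂/Q₁) = −4 / ln(29.1/38.0) = 15.0 h.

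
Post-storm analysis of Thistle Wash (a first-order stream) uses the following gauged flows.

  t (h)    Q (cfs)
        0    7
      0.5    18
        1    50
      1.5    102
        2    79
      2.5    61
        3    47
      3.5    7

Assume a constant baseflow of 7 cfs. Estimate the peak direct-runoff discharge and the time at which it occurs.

Subtracting baseflow gives direct-runoff ordinates: 0.0, 11.0, 43.0, 95.0, 72.0, 54.0, 40.0, 0.0 cfs.
The maximum is 95.0 cfs, occurring at the reading for t = 1.5 h.

Q_p = 95.0 cfs at t = 1.5 h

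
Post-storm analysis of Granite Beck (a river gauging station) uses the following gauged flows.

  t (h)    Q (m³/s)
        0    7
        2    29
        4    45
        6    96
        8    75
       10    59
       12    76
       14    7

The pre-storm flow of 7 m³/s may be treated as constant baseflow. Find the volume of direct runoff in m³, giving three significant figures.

V ≈ 2.43 × 10^6 m³

Direct-runoff ordinates (Q − Q_b): 0.0, 22.0, 38.0, 89.0, 68.0, 52.0, 69.0, 0.0 m³/s.
ΣQ_DR = 338.0 m³/s.
With Δt = 2 h = 7200 s, V = ΣQ_DR · Δt = 338.0 × 7200 = 2.43 × 10^6 m³.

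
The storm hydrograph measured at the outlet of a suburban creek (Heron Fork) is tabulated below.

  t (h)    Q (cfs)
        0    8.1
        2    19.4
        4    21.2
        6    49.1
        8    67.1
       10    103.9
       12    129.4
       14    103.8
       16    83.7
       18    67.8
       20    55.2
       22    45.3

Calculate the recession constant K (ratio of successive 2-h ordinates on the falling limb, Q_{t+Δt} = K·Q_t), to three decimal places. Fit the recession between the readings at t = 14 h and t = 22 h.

K ≈ 0.813

Using the recession-limb readings at t = 14 h and t = 22 h: Q falls from 103.8 to 45.3 cfs over 4 intervals.
K = (Q₂/Q₁)^(1/4) = (45.3/103.8)^(1/4) = 0.813.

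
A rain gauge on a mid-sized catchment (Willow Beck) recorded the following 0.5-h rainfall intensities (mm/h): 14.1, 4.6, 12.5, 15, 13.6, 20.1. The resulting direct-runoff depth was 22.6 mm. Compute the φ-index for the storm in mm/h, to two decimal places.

Only the 5 blocks with intensity above φ contribute runoff: 14.1, 12.5, 15, 13.6, 20.1 mm/h.
Σ(I−φ)·Δt = d  ⇒  (14.1+12.5+15+13.6+20.1 − 5φ)·0.5 = 22.6
φ = (75.30 − 22.6/0.5) / 5 = 6.02 mm/h.

φ ≈ 6.02 mm/h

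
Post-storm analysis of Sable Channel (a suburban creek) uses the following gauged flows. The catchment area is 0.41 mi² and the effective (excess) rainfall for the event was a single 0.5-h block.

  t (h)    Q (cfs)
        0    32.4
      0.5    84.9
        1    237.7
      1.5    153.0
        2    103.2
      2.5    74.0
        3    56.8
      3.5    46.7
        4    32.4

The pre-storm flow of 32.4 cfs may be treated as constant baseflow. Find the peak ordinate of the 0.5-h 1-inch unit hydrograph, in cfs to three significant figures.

U_p ≈ 205 cfs

Direct runoff: 0.0, 52.5, 205.3, 120.6, 70.8, 41.6, 24.4, 14.3, 0.0 cfs; ΣQ_DR = 529.5 cfs, peak = 205.3 cfs.
Runoff depth d = ΣQ_DR·Δt / A = 529.5 × 1800 / (0.41 mi²) = 1.001 in.
The 1-inch UH is the DRH scaled by (1 in)/d, so U_p = 205.3 × 1/1.001 = 205 cfs.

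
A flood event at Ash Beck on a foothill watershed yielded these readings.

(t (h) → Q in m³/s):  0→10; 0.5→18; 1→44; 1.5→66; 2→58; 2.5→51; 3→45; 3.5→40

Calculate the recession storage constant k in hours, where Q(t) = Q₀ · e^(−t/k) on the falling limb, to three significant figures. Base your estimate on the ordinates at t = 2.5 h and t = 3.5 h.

k ≈ 4.12 h

On the falling limb, Q drops from 51 to 40 m³/s between t = 2.5 h and t = 3.5 h (Δt = 1 h).
k = −Δt / ln(Q₂/Q₁) = −1 / ln(40/51) = 4.12 h.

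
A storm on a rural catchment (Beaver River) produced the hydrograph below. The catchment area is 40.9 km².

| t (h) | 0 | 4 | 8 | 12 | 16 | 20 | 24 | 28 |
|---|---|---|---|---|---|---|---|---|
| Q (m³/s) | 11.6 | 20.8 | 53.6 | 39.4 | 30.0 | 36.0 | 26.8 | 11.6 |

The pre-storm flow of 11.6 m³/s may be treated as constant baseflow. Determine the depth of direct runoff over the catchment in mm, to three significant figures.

d ≈ 48.2 mm

Direct runoff: 0.0, 9.2, 42.0, 27.8, 18.4, 24.4, 15.2, 0.0 m³/s; ΣQ_DR = 137.0 m³/s.
V = ΣQ_DR · Δt = 137.0 × 14400 s = 1.973 × 10^6 m³.
Over A = 40.9 km², depth = V / A = 48.2 mm.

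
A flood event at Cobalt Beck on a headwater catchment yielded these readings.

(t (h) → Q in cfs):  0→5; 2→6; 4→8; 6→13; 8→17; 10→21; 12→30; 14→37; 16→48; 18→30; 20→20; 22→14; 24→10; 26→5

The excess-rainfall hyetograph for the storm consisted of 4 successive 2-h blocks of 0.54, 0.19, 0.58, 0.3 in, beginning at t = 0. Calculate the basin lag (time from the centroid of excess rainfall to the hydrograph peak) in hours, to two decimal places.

Centroid of excess rainfall: t_c = Σ P_i·t̄_i / ΣP_i = 3.7950 h (block centres at 1, 3, 5, 7 h).
Hydrograph peak occurs at t = 16 h, so basin lag t_L = 16 − 3.7950 = 12.20 h.

t_L ≈ 12.20 h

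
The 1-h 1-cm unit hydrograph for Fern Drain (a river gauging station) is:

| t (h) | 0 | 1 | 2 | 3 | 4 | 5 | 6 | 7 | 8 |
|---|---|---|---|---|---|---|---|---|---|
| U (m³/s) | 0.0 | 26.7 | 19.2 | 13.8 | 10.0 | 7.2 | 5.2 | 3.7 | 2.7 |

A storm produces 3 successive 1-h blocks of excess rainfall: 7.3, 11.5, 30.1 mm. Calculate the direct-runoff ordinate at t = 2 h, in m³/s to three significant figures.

Q ≈ 44.7 m³/s

By discrete convolution, Q_j = Σ (P_i / 10 mm) · U_{j−i}.
At t = 2 h (j=2): Q = (7.3/10)·19.2 + (11.5/10)·26.7 + (30.1/10)·0.0 = 44.7 m³/s.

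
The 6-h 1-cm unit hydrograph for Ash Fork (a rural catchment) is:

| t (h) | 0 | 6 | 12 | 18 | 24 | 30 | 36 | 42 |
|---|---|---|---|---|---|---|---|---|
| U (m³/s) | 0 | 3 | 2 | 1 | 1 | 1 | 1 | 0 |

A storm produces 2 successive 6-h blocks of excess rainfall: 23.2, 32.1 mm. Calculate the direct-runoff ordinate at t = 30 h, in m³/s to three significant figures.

Q ≈ 5.53 m³/s

By discrete convolution, Q_j = Σ (P_i / 10 mm) · U_{j−i}.
At t = 30 h (j=5): Q = (23.2/10)·1 + (32.1/10)·1 = 5.53 m³/s.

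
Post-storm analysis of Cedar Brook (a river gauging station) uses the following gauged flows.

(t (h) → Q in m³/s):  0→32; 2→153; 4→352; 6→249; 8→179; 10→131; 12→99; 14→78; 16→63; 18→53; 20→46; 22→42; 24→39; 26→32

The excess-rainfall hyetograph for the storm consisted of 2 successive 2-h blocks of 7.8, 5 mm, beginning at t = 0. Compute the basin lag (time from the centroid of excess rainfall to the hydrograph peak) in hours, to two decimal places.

t_L ≈ 2.22 h

Centroid of excess rainfall: t_c = Σ P_i·t̄_i / ΣP_i = 1.7812 h (block centres at 1, 3 h).
Hydrograph peak occurs at t = 4 h, so basin lag t_L = 4 − 1.7812 = 2.22 h.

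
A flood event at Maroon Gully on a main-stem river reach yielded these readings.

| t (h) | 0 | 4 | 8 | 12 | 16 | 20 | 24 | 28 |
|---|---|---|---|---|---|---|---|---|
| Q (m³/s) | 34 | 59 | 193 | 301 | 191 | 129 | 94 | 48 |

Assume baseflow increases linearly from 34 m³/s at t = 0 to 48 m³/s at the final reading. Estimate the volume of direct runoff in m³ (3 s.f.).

V ≈ 1.04 × 10^7 m³

Direct-runoff ordinates (Q − Q_b): 0.00, 23.00, 155.00, 261.00, 149.00, 85.00, 48.00, 0.00 m³/s.
ΣQ_DR = 721.0 m³/s.
With Δt = 4 h = 14400 s, V = ΣQ_DR · Δt = 721.0 × 14400 = 1.04 × 10^7 m³.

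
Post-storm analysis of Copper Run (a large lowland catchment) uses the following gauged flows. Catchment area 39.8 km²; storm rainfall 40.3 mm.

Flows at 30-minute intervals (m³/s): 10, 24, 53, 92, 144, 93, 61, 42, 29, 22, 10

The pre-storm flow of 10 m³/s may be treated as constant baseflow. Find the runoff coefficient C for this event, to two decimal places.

ΣQ_DR = 470.0 m³/s; V = ΣQ_DR·Δt = 8.460 × 10^5 m³.
Runoff depth d = V / A = 21.26 mm.
C = d / P = 21.26 / 40.3 = 0.53.

C ≈ 0.53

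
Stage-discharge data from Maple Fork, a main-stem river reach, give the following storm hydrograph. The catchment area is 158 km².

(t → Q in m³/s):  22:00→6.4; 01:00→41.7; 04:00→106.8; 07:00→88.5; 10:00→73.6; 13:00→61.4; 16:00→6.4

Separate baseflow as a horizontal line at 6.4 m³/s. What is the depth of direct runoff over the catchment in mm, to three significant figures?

d ≈ 23.2 mm

Direct runoff: 0.0, 35.3, 100.4, 82.1, 67.2, 55.0, 0.0 m³/s; ΣQ_DR = 340.0 m³/s.
V = ΣQ_DR · Δt = 340.0 × 10800 s = 3.672 × 10^6 m³.
Over A = 158 km², depth = V / A = 23.2 mm.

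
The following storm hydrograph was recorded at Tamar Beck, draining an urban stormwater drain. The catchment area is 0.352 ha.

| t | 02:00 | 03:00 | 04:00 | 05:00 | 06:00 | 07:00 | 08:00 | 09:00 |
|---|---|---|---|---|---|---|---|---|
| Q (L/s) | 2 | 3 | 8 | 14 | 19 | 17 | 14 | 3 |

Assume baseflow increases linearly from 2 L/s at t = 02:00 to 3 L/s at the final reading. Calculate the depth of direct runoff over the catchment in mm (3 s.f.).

d ≈ 61.4 mm

Direct runoff: 0.00, 0.86, 5.71, 11.57, 16.43, 14.29, 11.14, 0.00 L/s; ΣQ_DR = 60.00 L/s.
V = ΣQ_DR · Δt = 60.00 × 3600 s = 2.160 × 10^5 L.
Over A = 0.352 ha, depth = V / A = 61.4 mm.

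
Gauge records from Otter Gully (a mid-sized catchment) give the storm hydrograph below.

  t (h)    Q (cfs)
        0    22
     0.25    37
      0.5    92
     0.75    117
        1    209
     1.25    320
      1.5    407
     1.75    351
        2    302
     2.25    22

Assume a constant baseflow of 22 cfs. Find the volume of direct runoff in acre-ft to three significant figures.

V ≈ 34.3 acre-ft

Direct-runoff ordinates (Q − Q_b): 0.0, 15.0, 70.0, 95.0, 187.0, 298.0, 385.0, 329.0, 280.0, 0.0 cfs.
ΣQ_DR = 1659 cfs.
With Δt = 0.25 h = 900 s, V = ΣQ_DR · Δt = 1659 × 900 = 1.49 × 10^6 ft³ = 34.3 acre-ft.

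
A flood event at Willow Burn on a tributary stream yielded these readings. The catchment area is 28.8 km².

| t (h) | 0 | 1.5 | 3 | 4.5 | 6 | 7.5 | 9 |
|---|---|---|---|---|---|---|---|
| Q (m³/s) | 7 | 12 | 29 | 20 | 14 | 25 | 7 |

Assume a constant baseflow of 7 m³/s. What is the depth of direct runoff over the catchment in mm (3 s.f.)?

d ≈ 12.2 mm

Direct runoff: 0.0, 5.0, 22.0, 13.0, 7.0, 18.0, 0.0 m³/s; ΣQ_DR = 65.00 m³/s.
V = ΣQ_DR · Δt = 65.00 × 5400 s = 3.510 × 10^5 m³.
Over A = 28.8 km², depth = V / A = 12.2 mm.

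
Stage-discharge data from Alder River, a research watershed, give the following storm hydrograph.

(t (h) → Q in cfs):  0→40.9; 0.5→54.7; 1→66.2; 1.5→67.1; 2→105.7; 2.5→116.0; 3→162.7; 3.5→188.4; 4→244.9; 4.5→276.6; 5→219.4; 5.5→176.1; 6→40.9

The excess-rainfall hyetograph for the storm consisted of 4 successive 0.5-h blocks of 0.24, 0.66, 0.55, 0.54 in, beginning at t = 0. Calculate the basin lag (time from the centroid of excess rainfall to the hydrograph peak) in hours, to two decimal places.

Centroid of excess rainfall: t_c = Σ P_i·t̄_i / ΣP_i = 1.0992 h (block centres at 0.25, 0.75, 1.25, 1.75 h).
Hydrograph peak occurs at t = 4.5 h, so basin lag t_L = 4.5 − 1.0992 = 3.40 h.

t_L ≈ 3.40 h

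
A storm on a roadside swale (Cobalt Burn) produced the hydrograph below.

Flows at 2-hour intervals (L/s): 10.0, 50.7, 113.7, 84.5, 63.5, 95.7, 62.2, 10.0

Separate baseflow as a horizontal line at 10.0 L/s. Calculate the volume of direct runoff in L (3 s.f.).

V ≈ 2.95 × 10^6 L

Direct-runoff ordinates (Q − Q_b): 0.0, 40.7, 103.7, 74.5, 53.5, 85.7, 52.2, 0.0 L/s.
ΣQ_DR = 410.3 L/s.
With Δt = 2 h = 7200 s, V = ΣQ_DR · Δt = 410.3 × 7200 = 2.95 × 10^6 L.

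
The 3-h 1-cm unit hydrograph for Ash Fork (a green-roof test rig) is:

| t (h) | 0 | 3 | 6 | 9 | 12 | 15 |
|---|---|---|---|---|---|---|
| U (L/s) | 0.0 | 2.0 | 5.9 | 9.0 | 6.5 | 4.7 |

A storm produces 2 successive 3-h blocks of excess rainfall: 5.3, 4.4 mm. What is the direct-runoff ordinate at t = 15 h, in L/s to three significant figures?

By discrete convolution, Q_j = Σ (P_i / 10 mm) · U_{j−i}.
At t = 15 h (j=5): Q = (5.3/10)·4.7 + (4.4/10)·6.5 = 5.35 L/s.

Q ≈ 5.35 L/s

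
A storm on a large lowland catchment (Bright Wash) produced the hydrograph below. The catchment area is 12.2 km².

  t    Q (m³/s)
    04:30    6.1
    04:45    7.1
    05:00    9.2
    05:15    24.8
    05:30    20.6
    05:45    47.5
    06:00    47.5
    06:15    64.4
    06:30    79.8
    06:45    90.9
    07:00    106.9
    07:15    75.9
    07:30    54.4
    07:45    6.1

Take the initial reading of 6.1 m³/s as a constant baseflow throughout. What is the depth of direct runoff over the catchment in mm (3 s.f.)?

d ≈ 41.0 mm

Direct runoff: 0.0, 1.0, 3.1, 18.7, 14.5, 41.4, 41.4, 58.3, 73.7, 84.8, 100.8, 69.8, 48.3, 0.0 m³/s; ΣQ_DR = 555.8 m³/s.
V = ΣQ_DR · Δt = 555.8 × 900 s = 5.002 × 10^5 m³.
Over A = 12.2 km², depth = V / A = 41.0 mm.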